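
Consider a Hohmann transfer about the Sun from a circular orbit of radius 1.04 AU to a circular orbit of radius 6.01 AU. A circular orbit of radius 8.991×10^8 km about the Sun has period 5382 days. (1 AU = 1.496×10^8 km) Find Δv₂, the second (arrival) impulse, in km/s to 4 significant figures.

Δv₂ = 5.550 km/s

From Kepler's third law T² = 4π²r³/μ at r = 8.991×10^8 km, T = 5382 days = 5382 × 86400 s = 4.650048×10^8 s: μ = 4π²r³/T² = 1.32699×10^11 km³/s².
In km: r₁ = 1.04 × 1.496×10^8 = 1.55584×10^8 km; r₂ = 6.01 × 1.496×10^8 = 8.99096×10^8 km.
Transfer-ellipse semi-major axis a_t = (r₁ + r₂)/2 = (1.55584×10^8 + 8.99096×10^8)/2 = 5.2734×10^8 km.
On the circular orbit at r = 8.99096×10^8 km, v_c = √(μ/r) = 12.149 km/s.
Vis-viva on the transfer ellipse at r = 8.99096×10^8 km gives v_t = √[μ(2/r − 1/a_t)] = 6.5989 km/s.
Δv₂ = |v_t − v_c| = |6.5989 − 12.149| = 5.550 km/s.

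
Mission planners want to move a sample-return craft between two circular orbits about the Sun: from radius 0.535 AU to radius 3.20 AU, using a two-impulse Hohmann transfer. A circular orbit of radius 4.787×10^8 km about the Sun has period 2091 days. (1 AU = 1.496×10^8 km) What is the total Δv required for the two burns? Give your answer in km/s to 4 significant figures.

Δv = 20.32 km/s

From Kepler's third law T² = 4π²r³/μ at r = 4.787×10^8 km, T = 2091 days = 2091 × 86400 s = 1.806624×10^8 s: μ = 4π²r³/T² = 1.32683×10^11 km³/s².
In km: r₁ = 0.535 × 1.496×10^8 = 8.0036×10^7 km; r₂ = 3.20 × 1.496×10^8 = 4.7872×10^8 km.
Semi-major axis of the transfer orbit: a_t = (8.0036×10^7 + 4.7872×10^8)/2 = 2.79378×10^8 km.
Circular speed at r₁: v₁ = √(μ/r₁) = √(1.32683×10^11/8.0036×10^7) = 40.72 km/s.
On the transfer ellipse at r₁, vis-viva gives v_p = √[μ(2/r₁ − 1/a_t)] = 53.30 km/s.
First burn Δv₁ = |v_p − v₁| = 12.58 km/s.
Circular speed at r₂: v₂ = √(μ/r₂) = 16.648 km/s.
Transfer-orbit speed at r₂: v_a = √[μ(2/r₂ − 1/a_t)] = 8.9107 km/s.
Second burn Δv₂ = |v₂ − v_a| = 7.737 km/s.
Total Δv = Δv₁ + Δv₂ = 20.32 km/s.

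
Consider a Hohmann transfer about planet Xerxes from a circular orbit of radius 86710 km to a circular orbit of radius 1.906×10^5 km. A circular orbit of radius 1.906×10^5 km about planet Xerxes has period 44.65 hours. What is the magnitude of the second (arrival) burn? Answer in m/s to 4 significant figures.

Δv₂ = 1559 m/s

From Kepler's third law T² = 4π²r³/μ at r = 1.906×10^5 km, T = 44.65 hours = 44.65 × 3600 s = 1.6074×10^5 s: μ = 4π²r³/T² = 1.05799×10^7 km³/s².
Semi-major axis of the transfer orbit: a_t = (86710 + 1.906×10^5)/2 = 1.38655×10^5 km.
On the circular orbit at r = 1.906×10^5 km, v_c = √(μ/r) = 7.4504 km/s.
Transfer-orbit speed at the same r (vis-viva, a = a_t): v_t = √[μ(2/r − 1/a_t)] = 5.8918 km/s.
Δv₂ = |v_t − v_c| = |5.8918 − 7.4504| = 1.559 km/s.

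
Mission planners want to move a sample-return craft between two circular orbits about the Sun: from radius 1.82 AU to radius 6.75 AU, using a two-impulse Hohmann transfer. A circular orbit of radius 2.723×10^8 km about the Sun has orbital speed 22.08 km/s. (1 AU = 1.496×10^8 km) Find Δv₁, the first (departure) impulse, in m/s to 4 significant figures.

From the circular-orbit relation v² = μ/r at r = 2.723×10^8 km: μ = v²r = (22.08)² × 2.723×10^8 = 1.32753×10^11 km³/s².
In km: r₁ = 1.82 × 1.496×10^8 = 2.72272×10^8 km; r₂ = 6.75 × 1.496×10^8 = 1.0098×10^9 km.
The Hohmann ellipse has a_t = (r₁ + r₂)/2 = 6.41036×10^8 km.
On the circular orbit at r = 2.72272×10^8 km, v_c = √(μ/r) = 22.081 km/s.
Transfer-orbit speed at the same r (vis-viva, a = a_t): v_t = √[μ(2/r − 1/a_t)] = 27.714 km/s.
Δv₁ = |v_t − v_c| = |27.714 − 22.081| = 5.633 km/s.

Δv₁ = 5633 m/s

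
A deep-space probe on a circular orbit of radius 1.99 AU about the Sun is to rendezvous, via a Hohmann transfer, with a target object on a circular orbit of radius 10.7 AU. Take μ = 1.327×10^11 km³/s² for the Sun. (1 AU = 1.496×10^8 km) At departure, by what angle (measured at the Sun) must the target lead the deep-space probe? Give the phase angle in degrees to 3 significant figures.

In km: r₁ = 1.99 × 1.496×10^8 = 2.97704×10^8 km; r₂ = 10.7 × 1.496×10^8 = 1.60072×10^9 km.
Transfer-ellipse semi-major axis a_t = (r₁ + r₂)/2 = (2.97704×10^8 + 1.60072×10^9)/2 = 9.49212×10^8 km.
Transfer time t = π√(a_t³/μ) = 2.5221×10^8 s.
The target's mean motion on its circular orbit is ω₂ = √(μ/r₂³) = 5.6880×10^-9 rad/s.
Angle swept by the target during transfer: ω₂·t = 1.43457 rad = 82.19°.
The deep-space probe traverses 180° on the transfer ellipse, so the target must lead by 180° − 82.19° = 97.8°.

φ = 97.8°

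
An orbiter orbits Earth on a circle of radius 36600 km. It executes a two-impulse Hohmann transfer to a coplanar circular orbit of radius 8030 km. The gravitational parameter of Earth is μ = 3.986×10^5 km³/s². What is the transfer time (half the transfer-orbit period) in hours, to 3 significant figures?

Semi-major axis of the transfer orbit: a_t = (36600 + 8030)/2 = 22315 km.
By Kepler's third law the transfer-orbit period is T = 2π√(a_t³/μ), so t = T/2 = 16590 s.
Converting: 16590 s ÷ 3600 s/hour = 4.61 hours.

t = 4.61 hours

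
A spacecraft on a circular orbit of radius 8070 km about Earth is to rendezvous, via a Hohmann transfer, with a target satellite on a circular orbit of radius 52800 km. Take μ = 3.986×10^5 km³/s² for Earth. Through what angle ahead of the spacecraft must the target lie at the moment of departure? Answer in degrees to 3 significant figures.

The Hohmann ellipse has a_t = (r₁ + r₂)/2 = 30435 km.
Transfer time t = π√(a_t³/μ) = 26420.5 s.
Target angular speed ω₂ = √(μ/r₂³) = 5.20377×10^-5 rad/s.
Angle swept by the target during transfer: ω₂·t = 1.37486 rad = 78.77°.
Arrival is 180° from departure on the ellipse, so φ = 180° − 78.77° = 101°.

φ = 101°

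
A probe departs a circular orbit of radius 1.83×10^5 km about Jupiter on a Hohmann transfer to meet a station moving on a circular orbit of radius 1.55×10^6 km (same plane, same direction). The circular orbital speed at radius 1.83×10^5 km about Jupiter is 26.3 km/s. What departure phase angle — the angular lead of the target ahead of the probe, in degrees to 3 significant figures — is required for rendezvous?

φ = 105°

From the circular-orbit relation v² = μ/r at r = 1.83×10^5 km: μ = v²r = (26.3)² × 1.83×10^5 = 1.26579×10^8 km³/s².
Transfer-ellipse semi-major axis a_t = (r₁ + r₂)/2 = (1.830×10^5 + 1.550×10^6)/2 = 8.665×10^5 km.
The half-period of the transfer ellipse is t = π√(a_t³/μ) = 2.2523×10^5 s.
Target angular speed ω₂ = √(μ/r₂³) = 5.8302×10^-6 rad/s.
Angle swept by the target during transfer: ω₂·t = 1.3131 rad = 75.24°.
The probe traverses 180° on the transfer ellipse, so the target must lead by 180° − 75.24° = 105°.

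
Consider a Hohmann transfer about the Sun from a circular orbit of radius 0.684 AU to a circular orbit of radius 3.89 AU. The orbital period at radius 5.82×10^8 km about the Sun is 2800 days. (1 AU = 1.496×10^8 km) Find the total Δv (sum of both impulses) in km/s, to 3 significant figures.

Δv = 17.8 km/s

From Kepler's third law T² = 4π²r³/μ at r = 5.82×10^8 km, T = 2800 days = 2800 × 86400 s = 2.4192×10^8 s: μ = 4π²r³/T² = 1.32980×10^11 km³/s².
In km: r₁ = 0.684 × 1.496×10^8 = 1.023264×10^8 km; r₂ = 3.89 × 1.496×10^8 = 5.81944×10^8 km.
Semi-major axis of the transfer orbit: a_t = (1.023264×10^8 + 5.81944×10^8)/2 = 3.421352×10^8 km.
At r₁ the circular-orbit speed is v₁ = √(μ/r₁) = 36.05 km/s.
On the transfer ellipse at r₁, v² = μ(2/r − 1/a) gives v_p = √[μ(2/r₁ − 1/a_t)] = 47.02 km/s.
First burn Δv₁ = |v_p − v₁| = 10.97 km/s.
Circular speed at r₂: v₂ = √(μ/r₂) = 15.117 km/s.
Transfer-orbit speed at r₂: v_a = √[μ(2/r₂ − 1/a_t)] = 8.2670 km/s.
Second burn Δv₂ = |v₂ − v_a| = 6.850 km/s.
Total Δv = Δv₁ + Δv₂ = 17.82 km/s.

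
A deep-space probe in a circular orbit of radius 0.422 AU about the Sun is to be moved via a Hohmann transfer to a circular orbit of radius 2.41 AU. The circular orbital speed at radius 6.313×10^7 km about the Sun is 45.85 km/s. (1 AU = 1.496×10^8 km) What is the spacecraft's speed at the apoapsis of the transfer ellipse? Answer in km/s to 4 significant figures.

v = 10.47 km/s

From the circular-orbit relation v² = μ/r at r = 6.313×10^7 km: μ = v²r = (45.85)² × 6.313×10^7 = 1.32713×10^11 km³/s².
In km: r₁ = 0.422 × 1.496×10^8 = 6.31312×10^7 km; r₂ = 2.41 × 1.496×10^8 = 3.60536×10^8 km.
Semi-major axis of the transfer orbit: a_t = (6.31312×10^7 + 3.60536×10^8)/2 = 2.118336×10^8 km.
The apoapsis of the transfer ellipse is at r = 3.60536×10^8 km.
Applying v² = μ(2/r − 1/a_t): v = 10.47 km/s.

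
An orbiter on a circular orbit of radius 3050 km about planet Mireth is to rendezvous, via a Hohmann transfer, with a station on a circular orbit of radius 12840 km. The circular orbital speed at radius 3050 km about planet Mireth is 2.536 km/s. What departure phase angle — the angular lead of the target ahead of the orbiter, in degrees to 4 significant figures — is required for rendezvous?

φ = 92.39°

From the circular-orbit relation v² = μ/r at r = 3050 km: μ = v²r = (2.536)² × 3050 = 19615.5 km³/s².
Semi-major axis of the transfer orbit: a_t = (3050 + 12840)/2 = 7945 km.
Transfer time t = π√(a_t³/μ) = 15885 s.
The target's mean motion on its circular orbit is ω₂ = √(μ/r₂³) = 9.6261×10^-5 rad/s.
Angle swept by the target during transfer: ω₂·t = 1.529 rad = 87.61°.
Arrival is 180° from departure on the ellipse, so φ = 180° − 87.61° = 92.39°.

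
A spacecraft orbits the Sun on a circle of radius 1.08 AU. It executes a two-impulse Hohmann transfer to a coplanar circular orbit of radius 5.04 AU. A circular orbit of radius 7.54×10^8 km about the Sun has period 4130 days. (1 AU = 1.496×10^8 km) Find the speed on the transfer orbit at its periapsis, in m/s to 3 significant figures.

From Kepler's third law T² = 4π²r³/μ at r = 7.54×10^8 km, T = 4130 days = 4130 × 86400 s = 3.56832×10^8 s: μ = 4π²r³/T² = 1.32906×10^11 km³/s².
In km: r₁ = 1.08 × 1.496×10^8 = 1.61568×10^8 km; r₂ = 5.04 × 1.496×10^8 = 7.53984×10^8 km.
Transfer-ellipse semi-major axis a_t = (r₁ + r₂)/2 = (1.61568×10^8 + 7.53984×10^8)/2 = 4.57776×10^8 km.
The periapsis of the transfer ellipse is at r = 1.61568×10^8 km.
From the vis-viva equation, v = √[μ(2/r − 1/a_t)] = 36.81 km/s.

v = 36800 m/s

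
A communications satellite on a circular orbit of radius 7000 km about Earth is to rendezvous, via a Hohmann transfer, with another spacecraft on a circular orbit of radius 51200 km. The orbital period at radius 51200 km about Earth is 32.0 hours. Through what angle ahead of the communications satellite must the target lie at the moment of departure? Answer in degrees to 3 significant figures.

φ = 103°

From Kepler's third law T² = 4π²r³/μ at r = 51200 km, T = 32.0 hours = 32.0 × 3600 s = 1.152×10^5 s: μ = 4π²r³/T² = 3.99268×10^5 km³/s².
The Hohmann ellipse has a_t = (r₁ + r₂)/2 = 29100 km.
The half-period of the transfer ellipse is t = π√(a_t³/μ) = 24680.7 s.
Target angular speed ω₂ = √(μ/r₂³) = 5.45415×10^-5 rad/s.
Angle swept by the target during transfer: ω₂·t = 1.3461 rad = 77.13°.
Arrival is 180° from departure on the ellipse, so φ = 180° − 77.13° = 103°.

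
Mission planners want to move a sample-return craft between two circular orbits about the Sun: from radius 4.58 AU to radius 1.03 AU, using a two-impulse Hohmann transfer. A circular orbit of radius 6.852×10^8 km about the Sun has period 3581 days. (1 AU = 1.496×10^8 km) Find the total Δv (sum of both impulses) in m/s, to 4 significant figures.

Δv = 13630 m/s

From Kepler's third law T² = 4π²r³/μ at r = 6.852×10^8 km, T = 3581 days = 3581 × 86400 s = 3.093984×10^8 s: μ = 4π²r³/T² = 1.32671×10^11 km³/s².
In km: r₁ = 4.58 × 1.496×10^8 = 6.85168×10^8 km; r₂ = 1.03 × 1.496×10^8 = 1.54088×10^8 km.
Transfer-ellipse semi-major axis a_t = (r₁ + r₂)/2 = (6.85168×10^8 + 1.54088×10^8)/2 = 4.19628×10^8 km.
Circular speed at r₁: v₁ = √(μ/r₁) = √(1.32671×10^11/6.85168×10^8) = 13.9152 km/s.
Transfer-orbit speed at r₁ (vis-viva equation): v_a = √[μ(2/r₁ − 1/a_t)] = 8.43221 km/s.
First burn Δv₁ = |v_a − v₁| = 5.4830 km/s.
Circular speed at r₂: v₂ = √(μ/r₂) = 29.3429 km/s.
Transfer-orbit speed at r₂: v_p = √[μ(2/r₂ − 1/a_t)] = 37.4947 km/s.
Second burn Δv₂ = |v₂ − v_p| = 8.1518 km/s.
Δv = Δv₁ + Δv₂ = 5.4830 + 8.1518 = 13.63 km/s.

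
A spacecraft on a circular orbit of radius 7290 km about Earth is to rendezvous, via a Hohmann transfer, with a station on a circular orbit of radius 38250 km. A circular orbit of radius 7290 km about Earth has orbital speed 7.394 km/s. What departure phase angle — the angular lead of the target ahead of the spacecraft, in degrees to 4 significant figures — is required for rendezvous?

φ = 97.33°

From the circular-orbit relation v² = μ/r at r = 7290 km: μ = v²r = (7.394)² × 7290 = 3.98553×10^5 km³/s².
The Hohmann ellipse has a_t = (r₁ + r₂)/2 = 22770 km.
The half-period of the transfer ellipse is t = π√(a_t³/μ) = 17098 s.
The target's mean motion on its circular orbit is ω₂ = √(μ/r₂³) = 8.4391×10^-5 rad/s.
Angle swept by the target during transfer: ω₂·t = 1.4429 rad = 82.67°.
Arrival is 180° from departure on the ellipse, so φ = 180° − 82.67° = 97.33°.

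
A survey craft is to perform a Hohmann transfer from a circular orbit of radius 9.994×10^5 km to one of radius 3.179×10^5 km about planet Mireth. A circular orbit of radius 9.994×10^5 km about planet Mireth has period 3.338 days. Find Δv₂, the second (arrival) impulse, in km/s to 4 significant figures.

From Kepler's third law T² = 4π²r³/μ at r = 9.994×10^5 km, T = 3.338 days = 3.338 × 86400 s = 2.884032×10^5 s: μ = 4π²r³/T² = 4.73781×10^8 km³/s².
The Hohmann ellipse has a_t = (r₁ + r₂)/2 = 6.5865×10^5 km.
Circular speed at r = 3.179×10^5 km: v_c = √(μ/r) = 38.605 km/s.
Transfer-orbit speed at the same r (vis-viva, a = a_t): v_t = √[μ(2/r − 1/a_t)] = 47.554 km/s.
Δv₂ = |v_t − v_c| = |47.554 − 38.605| = 8.949 km/s.

Δv₂ = 8.949 km/s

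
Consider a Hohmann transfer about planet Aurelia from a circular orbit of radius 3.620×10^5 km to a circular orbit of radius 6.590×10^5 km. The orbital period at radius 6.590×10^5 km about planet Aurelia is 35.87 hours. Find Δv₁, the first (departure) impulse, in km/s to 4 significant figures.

Δv₁ = 5.891 km/s

From Kepler's third law T² = 4π²r³/μ at r = 6.590×10^5 km, T = 35.87 hours = 35.87 × 3600 s = 1.29132×10^5 s: μ = 4π²r³/T² = 6.77561×10^8 km³/s².
Transfer-ellipse semi-major axis a_t = (r₁ + r₂)/2 = (3.620×10^5 + 6.590×10^5)/2 = 5.105×10^5 km.
Circular speed at r = 3.620×10^5 km: v_c = √(μ/r) = 43.2633 km/s.
Vis-viva on the transfer ellipse at r = 3.620×10^5 km gives v_t = √[μ(2/r − 1/a_t)] = 49.1547 km/s.
Δv₁ = |v_t − v_c| = |49.1547 − 43.2633| = 5.891 km/s.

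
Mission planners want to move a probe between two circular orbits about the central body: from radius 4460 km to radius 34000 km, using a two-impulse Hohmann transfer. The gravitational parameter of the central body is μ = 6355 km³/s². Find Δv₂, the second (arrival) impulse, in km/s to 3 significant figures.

Δv₂ = 0.224 km/s

Transfer-ellipse semi-major axis a_t = (r₁ + r₂)/2 = (4460 + 34000)/2 = 19230 km.
On the circular orbit at r = 34000 km, v_c = √(μ/r) = 0.4323 km/s.
Transfer-orbit speed at the same r (vis-viva, a = a_t): v_t = √[μ(2/r − 1/a_t)] = 0.2082 km/s.
Δv₂ = |v_t − v_c| = |0.2082 − 0.4323| = 0.2241 km/s.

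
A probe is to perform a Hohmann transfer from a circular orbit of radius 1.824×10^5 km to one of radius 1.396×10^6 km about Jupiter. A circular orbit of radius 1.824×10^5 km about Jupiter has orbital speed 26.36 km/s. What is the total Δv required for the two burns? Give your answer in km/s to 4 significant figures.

From the circular-orbit relation v² = μ/r at r = 1.824×10^5 km: μ = v²r = (26.36)² × 1.824×10^5 = 1.26741×10^8 km³/s².
Transfer-ellipse semi-major axis a_t = (r₁ + r₂)/2 = (1.824×10^5 + 1.396×10^6)/2 = 7.892×10^5 km.
At r₁ the circular-orbit speed is v₁ = √(μ/r₁) = 26.360 km/s.
Transfer-orbit speed at r₁ (vis-viva): v_p = √[μ(2/r₁ − 1/a_t)] = 35.059 km/s.
First burn Δv₁ = |v_p − v₁| = 8.699 km/s.
Circular speed at r₂: v₂ = √(μ/r₂) = 9.5283 km/s.
Transfer-orbit speed at r₂: v_a = √[μ(2/r₂ − 1/a_t)] = 4.5807 km/s.
Second burn Δv₂ = |v₂ − v_a| = 4.948 km/s.
Total Δv = Δv₁ + Δv₂ = 13.65 km/s.

Δv = 13.65 km/s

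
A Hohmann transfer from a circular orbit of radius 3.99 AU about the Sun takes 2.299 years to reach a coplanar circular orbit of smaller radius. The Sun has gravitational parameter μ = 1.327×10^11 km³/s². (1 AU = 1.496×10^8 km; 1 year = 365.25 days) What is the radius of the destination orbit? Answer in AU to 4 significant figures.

In km: r₁ = 3.99 × 1.496×10^8 = 5.96904×10^8 km.
Transfer time t = 2.299 years × 365.25 × 86400 s = 7.25509224×10^7 s, and t = π√(a_t³/μ).
So a_t = (μ t²/π²)^(1/3) = (1.327×10^11 × (7.25509224×10^7)² / π²)^(1/3) = 4.1364×10^8 km.
Since a_t = (r₁ + r₂)/2, r₂ = 2a_t − r₁ = 2×4.1364×10^8 − 5.96904×10^8 = 2.30376×10^8 km.
In AU: r₂ = 2.30376×10^8 / 1.496×10^8 = 1.540 AU.

r₂ = 1.540 AU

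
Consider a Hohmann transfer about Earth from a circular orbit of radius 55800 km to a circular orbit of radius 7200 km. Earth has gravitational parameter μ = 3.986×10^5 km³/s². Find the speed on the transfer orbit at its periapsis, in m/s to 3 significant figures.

v = 9900 m/s

Semi-major axis of the transfer orbit: a_t = (55800 + 7200)/2 = 31500 km.
At periapsis, r = 7200 km.
From the vis-viva equation, v = √[μ(2/r − 1/a_t)] = 9.903 km/s.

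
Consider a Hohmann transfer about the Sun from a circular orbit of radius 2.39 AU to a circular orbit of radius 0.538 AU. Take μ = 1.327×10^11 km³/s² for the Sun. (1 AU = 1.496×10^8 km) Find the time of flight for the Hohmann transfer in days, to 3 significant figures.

In km: r₁ = 2.39 × 1.496×10^8 = 3.57544×10^8 km; r₂ = 0.538 × 1.496×10^8 = 8.04848×10^7 km.
Semi-major axis of the transfer orbit: a_t = (3.57544×10^8 + 8.04848×10^7)/2 = 2.190144×10^8 km.
Transfer time t = π√(a_t³/μ) = π√((2.190144×10^8)³ / 1.327×10^11) = 2.7953×10^7 s.
Converting: 2.7953×10^7 s ÷ 86400 s/day = 324 days.

t = 324 days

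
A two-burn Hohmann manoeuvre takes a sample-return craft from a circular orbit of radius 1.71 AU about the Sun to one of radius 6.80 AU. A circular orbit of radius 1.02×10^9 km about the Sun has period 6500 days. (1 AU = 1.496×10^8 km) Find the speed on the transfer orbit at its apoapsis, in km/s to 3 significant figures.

v = 7.24 km/s

From Kepler's third law T² = 4π²r³/μ at r = 1.02×10^9 km, T = 6500 days = 6500 × 86400 s = 5.616×10^8 s: μ = 4π²r³/T² = 1.32833×10^11 km³/s².
In km: r₁ = 1.71 × 1.496×10^8 = 2.55816×10^8 km; r₂ = 6.80 × 1.496×10^8 = 1.01728×10^9 km.
Semi-major axis of the transfer orbit: a_t = (2.55816×10^8 + 1.01728×10^9)/2 = 6.36548×10^8 km.
The apoapsis of the transfer ellipse is at r = 1.01728×10^9 km.
Applying v² = μ(2/r − 1/a_t): v = 7.244 km/s.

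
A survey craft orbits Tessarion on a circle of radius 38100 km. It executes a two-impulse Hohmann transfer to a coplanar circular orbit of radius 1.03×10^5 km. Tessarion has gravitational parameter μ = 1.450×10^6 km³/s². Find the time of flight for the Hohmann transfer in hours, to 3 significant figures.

Semi-major axis of the transfer orbit: a_t = (38100 + 1.030×10^5)/2 = 70550 km.
Transfer time t = π√(a_t³/μ) = π√((70550)³ / 1.450×10^6) = 48890 s.
Converting: 48890 s ÷ 3600 s/hour = 13.6 hours.

t = 13.6 hours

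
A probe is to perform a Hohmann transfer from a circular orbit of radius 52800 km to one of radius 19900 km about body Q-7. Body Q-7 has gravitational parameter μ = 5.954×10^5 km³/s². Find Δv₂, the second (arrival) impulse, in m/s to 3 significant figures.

Semi-major axis of the transfer orbit: a_t = (52800 + 19900)/2 = 36350 km.
On the circular orbit at r = 19900 km, v_c = √(μ/r) = 5.46988 km/s.
Transfer-orbit speed at the same r (vis-viva, a = a_t): v_t = √[μ(2/r − 1/a_t)] = 6.59239 km/s.
Δv₂ = |v_t − v_c| = |6.59239 − 5.46988| = 1.123 km/s.

Δv₂ = 1120 m/s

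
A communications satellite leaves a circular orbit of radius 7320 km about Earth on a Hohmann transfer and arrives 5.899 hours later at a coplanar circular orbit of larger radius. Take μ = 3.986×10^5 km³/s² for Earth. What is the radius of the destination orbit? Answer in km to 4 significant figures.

Transfer time t = 5.899 hours = 21236.4 s, and t = π√(a_t³/μ).
So a_t = (μ t²/π²)^(1/3) = (3.986×10^5 × (21236.4)² / π²)^(1/3) = 26311 km.
Since a_t = (r₁ + r₂)/2, r₂ = 2a_t − r₁ = 2×26311 − 7320 = 45302 km.

r₂ = 45300 km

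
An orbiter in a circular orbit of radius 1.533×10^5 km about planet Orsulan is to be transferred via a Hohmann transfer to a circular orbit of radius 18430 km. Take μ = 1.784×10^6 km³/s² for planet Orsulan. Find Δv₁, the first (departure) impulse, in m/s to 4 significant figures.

The Hohmann ellipse has a_t = (r₁ + r₂)/2 = 85865 km.
On the circular orbit at r = 1.533×10^5 km, v_c = √(μ/r) = 3.411 km/s.
Vis-viva on the transfer ellipse at r = 1.533×10^5 km gives v_t = √[μ(2/r − 1/a_t)] = 1.580 km/s.
Δv₁ = |v_t − v_c| = |1.580 − 3.411| = 1.831 km/s.

Δv₁ = 1831 m/s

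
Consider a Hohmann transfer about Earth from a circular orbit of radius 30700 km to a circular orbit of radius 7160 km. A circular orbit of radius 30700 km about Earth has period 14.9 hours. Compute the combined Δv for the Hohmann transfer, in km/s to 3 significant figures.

From Kepler's third law T² = 4π²r³/μ at r = 30700 km, T = 14.9 hours = 14.9 × 3600 s = 53640 s: μ = 4π²r³/T² = 3.97006×10^5 km³/s².
The Hohmann ellipse has a_t = (r₁ + r₂)/2 = 18930 km.
At r₁ the circular-orbit speed is v₁ = √(μ/r₁) = 3.5961 km/s.
On the transfer ellipse at r₁, vis-viva equation gives v_a = √[μ(2/r₁ − 1/a_t)] = 2.2116 km/s.
First burn Δv₁ = |v_a − v₁| = 1.3845 km/s.
Circular speed at r₂: v₂ = √(μ/r₂) = 7.4463 km/s.
Transfer-orbit speed at r₂: v_p = √[μ(2/r₂ − 1/a_t)] = 9.4828 km/s.
Second burn Δv₂ = |v₂ − v_p| = 2.0365 km/s.
Total Δv = Δv₁ + Δv₂ = 3.421 km/s.

Δv = 3.42 km/s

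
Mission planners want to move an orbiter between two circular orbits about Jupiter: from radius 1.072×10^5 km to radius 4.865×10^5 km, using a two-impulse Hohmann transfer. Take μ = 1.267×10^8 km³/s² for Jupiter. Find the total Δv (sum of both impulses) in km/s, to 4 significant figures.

The Hohmann ellipse has a_t = (r₁ + r₂)/2 = 2.9685×10^5 km.
At r₁ the circular-orbit speed is v₁ = √(μ/r₁) = 34.379 km/s.
On the transfer ellipse at r₁, vis-viva gives v_p = √[μ(2/r₁ − 1/a_t)] = 44.011 km/s.
First burn Δv₁ = |v_p − v₁| = 9.632 km/s.
Circular speed at r₂: v₂ = √(μ/r₂) = 16.138 km/s.
Transfer-orbit speed at r₂: v_a = √[μ(2/r₂ − 1/a_t)] = 9.6979 km/s.
Second burn Δv₂ = |v₂ − v_a| = 6.440 km/s.
Total Δv = Δv₁ + Δv₂ = 16.07 km/s.

Δv = 16.07 km/s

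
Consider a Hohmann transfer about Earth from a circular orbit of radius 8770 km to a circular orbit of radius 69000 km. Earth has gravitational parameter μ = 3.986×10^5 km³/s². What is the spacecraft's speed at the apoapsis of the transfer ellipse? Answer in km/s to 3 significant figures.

v = 1.14 km/s

Semi-major axis of the transfer orbit: a_t = (8770 + 69000)/2 = 38885 km.
At apoapsis, r = 69000 km.
Vis-viva: v = √[μ(2/r − 1/a_t)] = √[3.986×10^5 × (2/69000 − 1/38885)] = 1.141 km/s.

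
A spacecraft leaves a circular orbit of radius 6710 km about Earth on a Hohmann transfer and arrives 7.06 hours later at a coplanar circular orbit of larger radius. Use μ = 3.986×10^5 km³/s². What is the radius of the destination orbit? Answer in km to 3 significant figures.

Transfer time t = 7.06 hours = 25416 s, and t = π√(a_t³/μ).
So a_t = (μ t²/π²)^(1/3) = (3.986×10^5 × (25416)² / π²)^(1/3) = 29659 km.
Since a_t = (r₁ + r₂)/2, r₂ = 2a_t − r₁ = 2×29659 − 6710 = 52608 km.

r₂ = 52600 km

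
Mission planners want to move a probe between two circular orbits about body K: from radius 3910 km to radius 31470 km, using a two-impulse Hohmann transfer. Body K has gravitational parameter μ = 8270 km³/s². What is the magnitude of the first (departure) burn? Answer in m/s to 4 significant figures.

The Hohmann ellipse has a_t = (r₁ + r₂)/2 = 17690 km.
Circular speed at r = 3910 km: v_c = √(μ/r) = 1.45433 km/s.
Vis-viva on the transfer ellipse at r = 3910 km gives v_t = √[μ(2/r − 1/a_t)] = 1.93976 km/s.
Δv₁ = |v_t − v_c| = |1.93976 − 1.45433| = 0.4854 km/s.

Δv₁ = 485.4 m/s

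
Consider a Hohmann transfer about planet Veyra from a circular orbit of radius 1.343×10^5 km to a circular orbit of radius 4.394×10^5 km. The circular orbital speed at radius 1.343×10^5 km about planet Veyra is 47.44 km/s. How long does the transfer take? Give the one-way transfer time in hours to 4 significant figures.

From the circular-orbit relation v² = μ/r at r = 1.343×10^5 km: μ = v²r = (47.44)² × 1.343×10^5 = 3.02249×10^8 km³/s².
The Hohmann ellipse has a_t = (r₁ + r₂)/2 = 2.8685×10^5 km.
By Kepler's third law the transfer-orbit period is T = 2π√(a_t³/μ), so t = T/2 = 27762 s.
Converting: 27762 s ÷ 3600 s/hour = 7.712 hours.

t = 7.712 hours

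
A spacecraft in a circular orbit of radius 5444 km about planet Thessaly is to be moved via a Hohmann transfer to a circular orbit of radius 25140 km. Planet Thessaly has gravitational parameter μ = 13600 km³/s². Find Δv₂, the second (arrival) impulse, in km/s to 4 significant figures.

Δv₂ = 0.2967 km/s

Transfer-ellipse semi-major axis a_t = (r₁ + r₂)/2 = (5444 + 25140)/2 = 15292 km.
On the circular orbit at r = 25140 km, v_c = √(μ/r) = 0.7355 km/s.
Transfer-orbit speed at the same r (vis-viva, a = a_t): v_t = √[μ(2/r − 1/a_t)] = 0.4388 km/s.
Δv₂ = |v_t − v_c| = |0.4388 − 0.7355| = 0.2967 km/s.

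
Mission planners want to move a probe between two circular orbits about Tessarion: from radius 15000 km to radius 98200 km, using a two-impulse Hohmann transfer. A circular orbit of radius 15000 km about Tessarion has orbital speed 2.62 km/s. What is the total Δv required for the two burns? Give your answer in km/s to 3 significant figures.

From the circular-orbit relation v² = μ/r at r = 15000 km: μ = v²r = (2.62)² × 15000 = 1.02966×10^5 km³/s².
Transfer-ellipse semi-major axis a_t = (r₁ + r₂)/2 = (15000 + 98200)/2 = 56600 km.
Circular speed at r₁: v₁ = √(μ/r₁) = √(1.02966×10^5/15000) = 2.620 km/s.
On the transfer ellipse at r₁, vis-viva gives v_p = √[μ(2/r₁ − 1/a_t)] = 3.451 km/s.
First burn Δv₁ = |v_p − v₁| = 0.8310 km/s.
Circular speed at r₂: v₂ = √(μ/r₂) = 1.02398 km/s.
Transfer-orbit speed at r₂: v_a = √[μ(2/r₂ − 1/a_t)] = 0.527143 km/s.
Second burn Δv₂ = |v₂ − v_a| = 0.4968 km/s.
Δv = Δv₁ + Δv₂ = 0.8310 + 0.4968 = 1.328 km/s.

Δv = 1.33 km/s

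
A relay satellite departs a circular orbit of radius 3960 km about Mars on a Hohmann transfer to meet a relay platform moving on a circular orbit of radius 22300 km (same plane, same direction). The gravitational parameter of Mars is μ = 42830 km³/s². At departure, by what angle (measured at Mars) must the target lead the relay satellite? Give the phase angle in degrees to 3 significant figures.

Transfer-ellipse semi-major axis a_t = (r₁ + r₂)/2 = (3960 + 22300)/2 = 13130 km.
Transfer time t = π√(a_t³/μ) = 22838.8 s.
Target angular speed ω₂ = √(μ/r₂³) = 6.21465×10^-5 rad/s.
Angle swept by the target during transfer: ω₂·t = 1.41935 rad = 81.32°.
Arrival is 180° from departure on the ellipse, so φ = 180° − 81.32° = 98.7°.

φ = 98.7°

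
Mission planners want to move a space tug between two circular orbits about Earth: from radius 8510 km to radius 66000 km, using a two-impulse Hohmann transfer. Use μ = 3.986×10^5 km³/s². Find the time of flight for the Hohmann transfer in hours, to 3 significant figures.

The Hohmann ellipse has a_t = (r₁ + r₂)/2 = 37255 km.
Transfer time t = π√(a_t³/μ) = π√((37255)³ / 3.986×10^5) = 35780 s.
Converting: 35780 s ÷ 3600 s/hour = 9.94 hours.

t = 9.94 hours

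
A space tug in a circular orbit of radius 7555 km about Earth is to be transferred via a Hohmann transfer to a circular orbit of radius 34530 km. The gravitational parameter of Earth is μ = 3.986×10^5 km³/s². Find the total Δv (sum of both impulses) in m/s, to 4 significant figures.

Δv = 3403 m/s

Transfer-ellipse semi-major axis a_t = (r₁ + r₂)/2 = (7555 + 34530)/2 = 21042.5 km.
Circular speed at r₁: v₁ = √(μ/r₁) = √(3.986×10^5/7555) = 7.264 km/s.
Transfer-orbit speed at r₁ (vis-viva equation): v_p = √[μ(2/r₁ − 1/a_t)] = 9.305 km/s.
First burn Δv₁ = |v_p − v₁| = 2.041 km/s.
At r₂, v₂ = √(μ/r₂) = 3.398 km/s.
Transfer-orbit speed at r₂: v_a = √[μ(2/r₂ − 1/a_t)] = 2.036 km/s.
Second burn Δv₂ = |v₂ − v_a| = 1.362 km/s.
Total Δv = Δv₁ + Δv₂ = 3.403 km/s.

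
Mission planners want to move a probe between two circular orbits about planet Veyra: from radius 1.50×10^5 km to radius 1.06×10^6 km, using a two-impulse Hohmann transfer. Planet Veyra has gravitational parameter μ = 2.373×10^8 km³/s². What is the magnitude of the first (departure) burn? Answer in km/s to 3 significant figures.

Δv₁ = 12.9 km/s

Transfer-ellipse semi-major axis a_t = (r₁ + r₂)/2 = (1.500×10^5 + 1.060×10^6)/2 = 6.050×10^5 km.
Circular speed at r = 1.500×10^5 km: v_c = √(μ/r) = 39.774 km/s.
Vis-viva on the transfer ellipse at r = 1.500×10^5 km gives v_t = √[μ(2/r − 1/a_t)] = 52.648 km/s.
Δv₁ = |v_t − v_c| = |52.648 − 39.774| = 12.87 km/s.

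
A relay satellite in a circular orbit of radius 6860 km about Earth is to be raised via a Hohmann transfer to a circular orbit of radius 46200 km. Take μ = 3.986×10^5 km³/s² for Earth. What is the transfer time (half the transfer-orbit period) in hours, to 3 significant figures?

t = 5.97 hours

Semi-major axis of the transfer orbit: a_t = (6860 + 46200)/2 = 26530 km.
By Kepler's third law the transfer-orbit period is T = 2π√(a_t³/μ), so t = T/2 = 21500 s.
Converting: 21500 s ÷ 3600 s/hour = 5.97 hours.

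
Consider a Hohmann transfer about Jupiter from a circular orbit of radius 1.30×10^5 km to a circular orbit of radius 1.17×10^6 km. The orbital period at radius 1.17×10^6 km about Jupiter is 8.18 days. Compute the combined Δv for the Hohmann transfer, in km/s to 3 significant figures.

From Kepler's third law T² = 4π²r³/μ at r = 1.17×10^6 km, T = 8.18 days = 8.18 × 86400 s = 7.06752×10^5 s: μ = 4π²r³/T² = 1.26585×10^8 km³/s².
Semi-major axis of the transfer orbit: a_t = (1.300×10^5 + 1.170×10^6)/2 = 6.500×10^5 km.
Circular speed at r₁: v₁ = √(μ/r₁) = √(1.26585×10^8/1.300×10^5) = 31.205 km/s.
On the transfer ellipse at r₁, vis-viva equation gives v_p = √[μ(2/r₁ − 1/a_t)] = 41.865 km/s.
First burn Δv₁ = |v_p − v₁| = 10.66 km/s.
Circular speed at r₂: v₂ = √(μ/r₂) = 10.402 km/s.
Transfer-orbit speed at r₂: v_a = √[μ(2/r₂ − 1/a_t)] = 4.6517 km/s.
Second burn Δv₂ = |v₂ − v_a| = 5.750 km/s.
Total Δv = Δv₁ + Δv₂ = 16.41 km/s.

Δv = 16.4 km/s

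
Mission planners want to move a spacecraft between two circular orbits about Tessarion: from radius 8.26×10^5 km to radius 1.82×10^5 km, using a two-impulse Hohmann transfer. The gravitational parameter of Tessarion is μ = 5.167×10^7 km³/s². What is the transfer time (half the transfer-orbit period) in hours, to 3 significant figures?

Semi-major axis of the transfer orbit: a_t = (8.260×10^5 + 1.820×10^5)/2 = 5.040×10^5 km.
Half the transfer-orbit period gives t = π√(a_t³/μ) = 1.564×10^5 s.
Converting: 1.564×10^5 s ÷ 3600 s/hour = 43.4 hours.

t = 43.4 hours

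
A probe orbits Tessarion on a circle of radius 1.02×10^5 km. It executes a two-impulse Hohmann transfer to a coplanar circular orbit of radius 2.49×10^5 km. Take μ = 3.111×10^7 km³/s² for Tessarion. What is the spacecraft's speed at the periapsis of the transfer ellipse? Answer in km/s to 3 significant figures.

Semi-major axis of the transfer orbit: a_t = (1.020×10^5 + 2.490×10^5)/2 = 1.755×10^5 km.
The periapsis of the transfer ellipse is at r = 1.020×10^5 km.
Applying v² = μ(2/r − 1/a_t): v = 20.80 km/s.

v = 20.8 km/s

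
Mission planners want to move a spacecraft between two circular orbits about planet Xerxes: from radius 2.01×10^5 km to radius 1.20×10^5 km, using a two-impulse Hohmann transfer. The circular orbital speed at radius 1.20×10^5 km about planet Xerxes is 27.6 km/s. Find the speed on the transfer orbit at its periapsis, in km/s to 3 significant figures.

v = 30.9 km/s

From the circular-orbit relation v² = μ/r at r = 1.20×10^5 km: μ = v²r = (27.6)² × 1.20×10^5 = 9.14112×10^7 km³/s².
Transfer-ellipse semi-major axis a_t = (r₁ + r₂)/2 = (2.010×10^5 + 1.200×10^5)/2 = 1.605×10^5 km.
The periapsis of the transfer ellipse is at r = 1.200×10^5 km.
Vis-viva: v = √[μ(2/r − 1/a_t)] = √[9.14112×10^7 × (2/1.200×10^5 − 1/1.605×10^5)] = 30.89 km/s.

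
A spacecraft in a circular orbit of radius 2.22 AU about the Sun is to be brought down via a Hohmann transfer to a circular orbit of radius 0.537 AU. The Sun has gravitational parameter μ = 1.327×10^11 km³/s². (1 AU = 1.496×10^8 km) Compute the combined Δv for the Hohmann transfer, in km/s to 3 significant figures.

Δv = 18.4 km/s

In km: r₁ = 2.22 × 1.496×10^8 = 3.32112×10^8 km; r₂ = 0.537 × 1.496×10^8 = 8.03352×10^7 km.
Transfer-ellipse semi-major axis a_t = (r₁ + r₂)/2 = (3.32112×10^8 + 8.03352×10^7)/2 = 2.062236×10^8 km.
Circular speed at r₁: v₁ = √(μ/r₁) = √(1.327×10^11/3.32112×10^8) = 19.9891 km/s.
On the transfer ellipse at r₁, vis-viva equation gives v_a = √[μ(2/r₁ − 1/a_t)] = 12.4760 km/s.
First burn Δv₁ = |v_a − v₁| = 7.5131 km/s.
Circular speed at r₂: v₂ = √(μ/r₂) = 40.643 km/s.
Transfer-orbit speed at r₂: v_p = √[μ(2/r₂ − 1/a_t)] = 51.577 km/s.
Second burn Δv₂ = |v₂ − v_p| = 10.934 km/s.
Total Δv = Δv₁ + Δv₂ = 18.45 km/s.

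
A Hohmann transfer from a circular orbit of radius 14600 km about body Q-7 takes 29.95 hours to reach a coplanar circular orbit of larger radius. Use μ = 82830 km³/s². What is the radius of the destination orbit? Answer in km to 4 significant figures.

Transfer time t = 29.95 hours = 1.0782×10^5 s, and t = π√(a_t³/μ).
So a_t = (μ t²/π²)^(1/3) = (82830 × (1.0782×10^5)² / π²)^(1/3) = 46036 km.
Since a_t = (r₁ + r₂)/2, r₂ = 2a_t − r₁ = 2×46036 − 14600 = 77472 km.

r₂ = 77470 km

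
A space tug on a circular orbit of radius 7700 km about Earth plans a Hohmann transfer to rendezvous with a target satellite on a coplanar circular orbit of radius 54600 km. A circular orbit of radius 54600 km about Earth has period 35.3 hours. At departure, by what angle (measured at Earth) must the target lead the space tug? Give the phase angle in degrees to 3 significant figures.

φ = 102°

From Kepler's third law T² = 4π²r³/μ at r = 54600 km, T = 35.3 hours = 35.3 × 3600 s = 1.2708×10^5 s: μ = 4π²r³/T² = 3.97909×10^5 km³/s².
The Hohmann ellipse has a_t = (r₁ + r₂)/2 = 31150 km.
The half-period of the transfer ellipse is t = π√(a_t³/μ) = 27381 s.
Target angular speed ω₂ = √(μ/r₂³) = 4.9443×10^-5 rad/s.
Angle swept by the target during transfer: ω₂·t = 1.3538 rad = 77.57°.
The space tug traverses 180° on the transfer ellipse, so the target must lead by 180° − 77.57° = 102°.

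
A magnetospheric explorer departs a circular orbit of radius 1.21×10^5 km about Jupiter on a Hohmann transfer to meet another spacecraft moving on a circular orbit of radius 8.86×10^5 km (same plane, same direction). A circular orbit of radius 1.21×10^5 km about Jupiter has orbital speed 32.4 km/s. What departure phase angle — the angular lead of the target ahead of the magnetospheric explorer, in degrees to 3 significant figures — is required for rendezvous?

From the circular-orbit relation v² = μ/r at r = 1.21×10^5 km: μ = v²r = (32.4)² × 1.21×10^5 = 1.27021×10^8 km³/s².
The Hohmann ellipse has a_t = (r₁ + r₂)/2 = 5.035×10^5 km.
The half-period of the transfer ellipse is t = π√(a_t³/μ) = 99589.0 s.
Target angular speed ω₂ = √(μ/r₂³) = 1.35141×10^-5 rad/s.
Angle swept by the target during transfer: ω₂·t = 1.3459 rad = 77.11°.
The magnetospheric explorer traverses 180° on the transfer ellipse, so the target must lead by 180° − 77.11° = 103°.

φ = 103°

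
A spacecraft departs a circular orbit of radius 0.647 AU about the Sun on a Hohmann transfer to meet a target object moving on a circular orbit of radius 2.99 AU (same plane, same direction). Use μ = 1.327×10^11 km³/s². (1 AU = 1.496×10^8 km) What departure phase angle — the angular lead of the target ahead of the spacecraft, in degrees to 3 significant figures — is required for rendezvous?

In km: r₁ = 0.647 × 1.496×10^8 = 9.67912×10^7 km; r₂ = 2.99 × 1.496×10^8 = 4.47304×10^8 km.
Transfer-ellipse semi-major axis a_t = (r₁ + r₂)/2 = (9.67912×10^7 + 4.47304×10^8)/2 = 2.720476×10^8 km.
The half-period of the transfer ellipse is t = π√(a_t³/μ) = 3.8697×10^7 s.
Target angular speed ω₂ = √(μ/r₂³) = 3.8506×10^-8 rad/s.
Angle swept by the target during transfer: ω₂·t = 1.4901 rad = 85.38°.
The spacecraft traverses 180° on the transfer ellipse, so the target must lead by 180° − 85.38° = 94.6°.

φ = 94.6°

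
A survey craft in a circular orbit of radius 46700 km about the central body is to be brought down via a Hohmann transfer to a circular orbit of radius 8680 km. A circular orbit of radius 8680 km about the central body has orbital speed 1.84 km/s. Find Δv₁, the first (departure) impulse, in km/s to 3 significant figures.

Δv₁ = 0.349 km/s

From the circular-orbit relation v² = μ/r at r = 8680 km: μ = v²r = (1.84)² × 8680 = 29387.0 km³/s².
Transfer-ellipse semi-major axis a_t = (r₁ + r₂)/2 = (46700 + 8680)/2 = 27690 km.
On the circular orbit at r = 46700 km, v_c = √(μ/r) = 0.79327 km/s.
Vis-viva on the transfer ellipse at r = 46700 km gives v_t = √[μ(2/r − 1/a_t)] = 0.44414 km/s.
Δv₁ = |v_t − v_c| = |0.44414 − 0.79327| = 0.3491 km/s.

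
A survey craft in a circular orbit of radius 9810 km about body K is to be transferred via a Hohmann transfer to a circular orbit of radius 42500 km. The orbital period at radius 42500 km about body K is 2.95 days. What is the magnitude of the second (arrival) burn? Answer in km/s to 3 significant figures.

Δv₂ = 0.406 km/s

From Kepler's third law T² = 4π²r³/μ at r = 42500 km, T = 2.95 days = 2.95 × 86400 s = 2.5488×10^5 s: μ = 4π²r³/T² = 46650.4 km³/s².
The Hohmann ellipse has a_t = (r₁ + r₂)/2 = 26155 km.
Circular speed at r = 42500 km: v_c = √(μ/r) = 1.0477 km/s.
Transfer-orbit speed at the same r (vis-viva, a = a_t): v_t = √[μ(2/r − 1/a_t)] = 0.64164 km/s.
Δv₂ = |v_t − v_c| = |0.64164 − 1.0477| = 0.4061 km/s.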